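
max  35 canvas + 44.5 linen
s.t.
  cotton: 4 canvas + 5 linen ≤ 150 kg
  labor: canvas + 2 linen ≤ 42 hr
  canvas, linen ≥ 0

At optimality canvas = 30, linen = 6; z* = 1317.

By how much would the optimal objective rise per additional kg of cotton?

At the optimum: cotton uses 150 of 150 (binding); labor uses 42 of 42 (binding).
The binding rows give the dual system: 4·y_cotton + 1·y_labor = 35 and 5·y_cotton + 2·y_labor = 44.5.
Solving: y_cotton = 8.5, y_labor = 1.
Shadow price of cotton = 8.5.

8.5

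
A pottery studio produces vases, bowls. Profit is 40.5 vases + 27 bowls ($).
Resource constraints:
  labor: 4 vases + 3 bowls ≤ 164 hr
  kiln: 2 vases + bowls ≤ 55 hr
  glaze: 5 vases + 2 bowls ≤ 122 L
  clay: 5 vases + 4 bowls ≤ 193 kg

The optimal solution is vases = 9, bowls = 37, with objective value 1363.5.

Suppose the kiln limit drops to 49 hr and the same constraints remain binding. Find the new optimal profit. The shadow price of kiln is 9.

Δb = -6, so new z* = 1363.5 + (9)·(-6) = 1363.5 − 54 = 1309.5.

1309.5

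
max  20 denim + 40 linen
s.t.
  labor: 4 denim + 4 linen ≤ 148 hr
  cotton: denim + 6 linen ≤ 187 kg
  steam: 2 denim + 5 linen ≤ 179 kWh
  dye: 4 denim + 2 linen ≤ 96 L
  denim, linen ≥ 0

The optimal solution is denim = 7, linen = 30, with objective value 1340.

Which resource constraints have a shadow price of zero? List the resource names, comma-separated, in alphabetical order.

labor: 148/148 (binding)
cotton: 187/187 (binding)
steam: 164/179 (slack 15)
dye: 88/96 (slack 8)
By complementary slackness, a constraint with positive slack has shadow price 0 → dye, steam.

dye, steam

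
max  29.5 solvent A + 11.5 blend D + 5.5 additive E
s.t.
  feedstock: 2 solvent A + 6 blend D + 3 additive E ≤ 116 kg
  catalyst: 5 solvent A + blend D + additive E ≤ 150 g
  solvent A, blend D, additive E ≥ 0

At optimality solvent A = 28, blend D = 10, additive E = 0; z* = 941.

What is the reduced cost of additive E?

-3

Check each constraint at x*: feedstock 116/116 (tight); catalyst 150/150 (tight).
The binding rows give the dual system: 2·y_feedstock + 5·y_catalyst = 29.5 and 6·y_feedstock + 1·y_catalyst = 11.5.
Solving: y_feedstock = 1, y_catalyst = 5.5.
Reduced cost of additive E: c₃ − yᵀa₃ = 5.5 − (1·3 + 5.5·1) = 5.5 − 8.5 = -3.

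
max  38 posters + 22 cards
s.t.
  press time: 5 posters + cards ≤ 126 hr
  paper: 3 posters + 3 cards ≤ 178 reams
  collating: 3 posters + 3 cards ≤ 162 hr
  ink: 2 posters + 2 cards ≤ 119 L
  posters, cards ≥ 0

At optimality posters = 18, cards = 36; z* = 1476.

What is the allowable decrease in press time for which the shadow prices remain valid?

Binding constraints: press time, collating. The basis is B = [[5,1],[3,3]] with det 12.
Per unit decrease in press time, x* moves by d = (-0.25, 0.25).
The basis stays optimal until posters reaches 0; allowable decrease = 72 hr.

72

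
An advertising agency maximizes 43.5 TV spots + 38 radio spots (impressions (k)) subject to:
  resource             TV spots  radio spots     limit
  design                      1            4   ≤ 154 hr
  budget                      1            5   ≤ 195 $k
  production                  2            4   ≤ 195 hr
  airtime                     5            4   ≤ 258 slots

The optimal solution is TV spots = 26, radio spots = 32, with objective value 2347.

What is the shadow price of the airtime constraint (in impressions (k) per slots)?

8.5

Binding: design and airtime. Non-binding: budget (9 unused), production (15 unused).
Since budget, production are not tight, their duals are 0.
Dual feasibility on the basic columns requires 1·y_design + 5·y_airtime = 43.5, 4·y_design + 4·y_airtime = 38.
→ y_design = 1 and y_airtime = 8.5.
Shadow price of airtime = 8.5.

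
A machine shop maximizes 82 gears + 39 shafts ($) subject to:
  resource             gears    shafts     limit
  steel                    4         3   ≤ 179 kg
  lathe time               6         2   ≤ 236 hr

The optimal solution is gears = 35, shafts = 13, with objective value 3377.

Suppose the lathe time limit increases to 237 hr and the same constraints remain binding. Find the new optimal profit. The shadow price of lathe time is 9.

Δb = 1, so new z* = 3377 + (9)·(1) = 3377 + 9 = 3386.

3386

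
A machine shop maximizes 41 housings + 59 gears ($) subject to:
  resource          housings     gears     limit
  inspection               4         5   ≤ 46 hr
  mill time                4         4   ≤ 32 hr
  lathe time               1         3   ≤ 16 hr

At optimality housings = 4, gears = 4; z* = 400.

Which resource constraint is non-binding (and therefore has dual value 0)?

inspection

inspection: 36/46 (slack 10)
mill time: 32/32 (binding)
lathe time: 16/16 (binding)
By complementary slackness, a constraint with positive slack has shadow price 0 → inspection.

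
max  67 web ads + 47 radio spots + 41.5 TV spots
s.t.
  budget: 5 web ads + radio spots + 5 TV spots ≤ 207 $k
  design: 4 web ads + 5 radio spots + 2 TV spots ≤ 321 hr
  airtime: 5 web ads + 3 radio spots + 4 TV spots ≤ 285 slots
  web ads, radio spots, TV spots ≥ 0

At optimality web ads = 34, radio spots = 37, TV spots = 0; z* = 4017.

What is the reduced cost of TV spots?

-9.5

Check each constraint at x*: budget 207/207 (tight); design 321/321 (tight); airtime 281/285 (slack 4).
Since airtime is not tight, its dual is 0.
Dual feasibility on the basic columns requires 5·y_budget + 4·y_design = 67, 1·y_budget + 5·y_design = 47.
Solving: y_budget = 7, y_design = 8.
Reduced cost of TV spots: c₃ − yᵀa₃ = 41.5 − (7·5 + 8·2) = 41.5 − 51 = -9.5.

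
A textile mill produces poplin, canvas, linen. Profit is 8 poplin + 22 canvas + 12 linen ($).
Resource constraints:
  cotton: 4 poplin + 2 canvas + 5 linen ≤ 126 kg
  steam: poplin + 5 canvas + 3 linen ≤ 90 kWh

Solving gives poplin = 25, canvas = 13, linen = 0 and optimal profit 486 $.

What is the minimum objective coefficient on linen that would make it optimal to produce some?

17

At the optimum: cotton uses 126 of 126 (binding); steam uses 90 of 90 (binding).
Dual feasibility on the basic columns requires 4·y_cotton + 1·y_steam = 8, 2·y_cotton + 5·y_steam = 22.
→ y_cotton = 1 and y_steam = 4.
linen enters the basis when its profit ≥ yᵀa₃ = 1·5 + 4·3 = 17.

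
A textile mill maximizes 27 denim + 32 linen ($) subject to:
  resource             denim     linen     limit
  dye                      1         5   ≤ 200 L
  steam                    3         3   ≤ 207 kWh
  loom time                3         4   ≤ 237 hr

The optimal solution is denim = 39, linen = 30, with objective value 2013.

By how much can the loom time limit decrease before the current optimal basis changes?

30

Binding constraints: steam, loom time. The basis is B = [[3,3],[3,4]] with det 3.
Per unit decrease in loom time, x* moves by d = (1, -1).
The basis stays optimal until linen reaches 0; allowable decrease = 30 hr.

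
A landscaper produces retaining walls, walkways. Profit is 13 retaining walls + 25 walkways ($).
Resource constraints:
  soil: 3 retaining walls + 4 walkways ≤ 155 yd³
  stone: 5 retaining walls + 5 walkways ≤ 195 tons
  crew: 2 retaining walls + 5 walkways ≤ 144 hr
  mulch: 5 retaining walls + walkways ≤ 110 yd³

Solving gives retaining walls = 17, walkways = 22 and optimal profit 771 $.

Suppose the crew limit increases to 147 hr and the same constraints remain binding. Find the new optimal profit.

783

Check each constraint at x*: soil 139/155 (slack 16); stone 195/195 (tight); crew 144/144 (tight); mulch 107/110 (slack 3).
Since soil, mulch are not tight, their duals are 0.
Dual feasibility on the basic columns requires 5·y_stone + 2·y_crew = 13, 5·y_stone + 5·y_crew = 25.
Solving: y_stone = 1, y_crew = 4.
Δz = y_crew·Δb = 4 × (3) = 12, so new z* = 771 + 12 = 783.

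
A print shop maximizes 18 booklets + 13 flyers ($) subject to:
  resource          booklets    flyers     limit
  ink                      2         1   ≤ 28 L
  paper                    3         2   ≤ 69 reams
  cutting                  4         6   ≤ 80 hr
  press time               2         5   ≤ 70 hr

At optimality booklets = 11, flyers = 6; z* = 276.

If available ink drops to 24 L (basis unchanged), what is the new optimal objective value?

248

Binding: ink and cutting. Non-binding: paper (24 unused), press time (18 unused).
Slack constraints have shadow price 0 (complementary slackness).
Dual feasibility on the basic columns requires 2·y_ink + 4·y_cutting = 18, 1·y_ink + 6·y_cutting = 13.
Solving: y_ink = 7, y_cutting = 1.
Δz = y_ink·Δb = 7 × (-4) = -28, so new z* = 276 − 28 = 248.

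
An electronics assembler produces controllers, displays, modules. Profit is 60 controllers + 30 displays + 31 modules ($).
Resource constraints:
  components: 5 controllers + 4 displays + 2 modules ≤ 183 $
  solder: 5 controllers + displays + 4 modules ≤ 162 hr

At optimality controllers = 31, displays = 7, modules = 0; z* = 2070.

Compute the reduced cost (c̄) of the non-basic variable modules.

-5

At the optimum: components uses 183 of 183 (binding); solder uses 162 of 162 (binding).
From A_Bᵀ y = c: 5·y_components + 5·y_solder = 60; 4·y_components + 1·y_solder = 30.
→ y_components = 6 and y_solder = 6.
Reduced cost of modules: c₃ − yᵀa₃ = 31 − (6·2 + 6·4) = 31 − 36 = -5.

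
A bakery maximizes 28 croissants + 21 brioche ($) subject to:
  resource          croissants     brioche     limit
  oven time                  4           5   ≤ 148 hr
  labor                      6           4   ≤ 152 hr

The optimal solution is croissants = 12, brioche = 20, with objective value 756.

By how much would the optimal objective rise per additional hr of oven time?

Both oven time and labor are binding at x*.
From A_Bᵀ y = c: 4·y_oven time + 6·y_labor = 28; 5·y_oven time + 4·y_labor = 21.
→ y_oven time = 1 and y_labor = 4.
Shadow price of oven time = 1.

1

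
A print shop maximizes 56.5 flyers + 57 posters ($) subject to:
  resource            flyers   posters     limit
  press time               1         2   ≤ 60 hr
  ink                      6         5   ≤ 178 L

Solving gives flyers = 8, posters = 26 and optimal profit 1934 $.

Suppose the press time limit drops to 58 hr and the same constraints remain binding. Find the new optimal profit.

1917

Check each constraint at x*: press time 60/60 (tight); ink 178/178 (tight).
The binding rows give the dual system: 1·y_press time + 6·y_ink = 56.5 and 2·y_press time + 5·y_ink = 57.
This yields shadow prices y_press time = 8.5, y_ink = 8.
Δz = y_press time·Δb = 8.5 × (-2) = -17, so new z* = 1934 − 17 = 1917.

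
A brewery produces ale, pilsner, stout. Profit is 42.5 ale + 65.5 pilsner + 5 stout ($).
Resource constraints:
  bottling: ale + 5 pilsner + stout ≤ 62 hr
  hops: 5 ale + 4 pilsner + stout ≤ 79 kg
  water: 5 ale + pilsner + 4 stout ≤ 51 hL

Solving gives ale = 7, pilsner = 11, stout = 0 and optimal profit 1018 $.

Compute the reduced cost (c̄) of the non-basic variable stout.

Check each constraint at x*: bottling 62/62 (tight); hops 79/79 (tight); water 46/51 (slack 5).
Since water is not tight, its dual is 0.
Dual feasibility on the basic columns requires 1·y_bottling + 5·y_hops = 42.5, 5·y_bottling + 4·y_hops = 65.5.
Solving: y_bottling = 7.5, y_hops = 7.
Reduced cost of stout: c₃ − yᵀa₃ = 5 − (7.5·1 + 7·1) = 5 − 14.5 = -9.5.

-9.5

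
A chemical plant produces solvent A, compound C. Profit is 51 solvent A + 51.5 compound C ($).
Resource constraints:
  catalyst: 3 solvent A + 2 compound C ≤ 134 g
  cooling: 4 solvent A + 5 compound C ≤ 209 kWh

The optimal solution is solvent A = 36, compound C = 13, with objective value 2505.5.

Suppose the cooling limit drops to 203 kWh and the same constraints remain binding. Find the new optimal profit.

Check each constraint at x*: catalyst 134/134 (tight); cooling 209/209 (tight).
The binding rows give the dual system: 3·y_catalyst + 4·y_cooling = 51 and 2·y_catalyst + 5·y_cooling = 51.5.
This yields shadow prices y_catalyst = 7, y_cooling = 7.5.
Δz = y_cooling·Δb = 7.5 × (-6) = -45, so new z* = 2505.5 − 45 = 2460.5.

2460.5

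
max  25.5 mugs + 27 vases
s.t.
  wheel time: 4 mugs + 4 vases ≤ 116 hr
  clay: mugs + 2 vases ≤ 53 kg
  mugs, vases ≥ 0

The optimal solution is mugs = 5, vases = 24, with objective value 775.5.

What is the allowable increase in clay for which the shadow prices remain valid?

Binding constraints: wheel time, clay. The basis is B = [[4,4],[1,2]] with det 4.
Per unit increase in clay, x* moves by d = (-1, 1).
The basis stays optimal until mugs reaches 0; allowable increase = 5 kg.

5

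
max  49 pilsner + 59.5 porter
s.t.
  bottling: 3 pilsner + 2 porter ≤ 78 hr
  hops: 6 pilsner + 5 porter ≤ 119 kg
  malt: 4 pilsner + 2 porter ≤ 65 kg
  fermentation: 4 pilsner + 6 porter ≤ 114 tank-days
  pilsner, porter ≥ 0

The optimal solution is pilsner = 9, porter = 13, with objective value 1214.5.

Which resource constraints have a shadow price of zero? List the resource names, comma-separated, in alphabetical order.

bottling, malt

bottling: 53/78 (slack 25)
hops: 119/119 (binding)
malt: 62/65 (slack 3)
fermentation: 114/114 (binding)
By complementary slackness, a constraint with positive slack has shadow price 0 → bottling, malt.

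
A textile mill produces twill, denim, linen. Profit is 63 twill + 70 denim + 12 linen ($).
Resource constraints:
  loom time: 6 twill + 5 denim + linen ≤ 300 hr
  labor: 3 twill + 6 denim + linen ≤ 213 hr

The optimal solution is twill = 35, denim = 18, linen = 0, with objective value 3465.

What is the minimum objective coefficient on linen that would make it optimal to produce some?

At the optimum: loom time uses 300 of 300 (binding); labor uses 213 of 213 (binding).
The binding rows give the dual system: 6·y_loom time + 3·y_labor = 63 and 5·y_loom time + 6·y_labor = 70.
→ y_loom time = 8 and y_labor = 5.
linen enters the basis when its profit ≥ yᵀa₃ = 8·1 + 5·1 = 13.

13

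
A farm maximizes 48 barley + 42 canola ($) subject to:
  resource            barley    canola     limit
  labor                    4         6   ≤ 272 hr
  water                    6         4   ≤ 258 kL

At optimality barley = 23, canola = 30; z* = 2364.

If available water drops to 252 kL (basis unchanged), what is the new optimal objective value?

2328

At the optimum: labor uses 272 of 272 (binding); water uses 258 of 258 (binding).
Dual feasibility on the basic columns requires 4·y_labor + 6·y_water = 48, 6·y_labor + 4·y_water = 42.
→ y_labor = 3 and y_water = 6.
Δz = y_water·Δb = 6 × (-6) = -36, so new z* = 2364 − 36 = 2328.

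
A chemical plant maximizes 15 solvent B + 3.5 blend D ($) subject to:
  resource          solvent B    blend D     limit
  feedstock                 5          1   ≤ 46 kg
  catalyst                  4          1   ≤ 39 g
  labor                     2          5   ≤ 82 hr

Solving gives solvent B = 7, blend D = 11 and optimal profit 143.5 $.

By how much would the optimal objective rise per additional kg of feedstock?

At the optimum: feedstock uses 46 of 46 (binding); catalyst uses 39 of 39 (binding); labor uses 69 of 82 (slack = 13).
By complementary slackness, y = 0 for the non-binding constraint.
Dual feasibility on the basic columns requires 5·y_feedstock + 4·y_catalyst = 15, 1·y_feedstock + 1·y_catalyst = 3.5.
Solving: y_feedstock = 1, y_catalyst = 2.5.
Shadow price of feedstock = 1.

1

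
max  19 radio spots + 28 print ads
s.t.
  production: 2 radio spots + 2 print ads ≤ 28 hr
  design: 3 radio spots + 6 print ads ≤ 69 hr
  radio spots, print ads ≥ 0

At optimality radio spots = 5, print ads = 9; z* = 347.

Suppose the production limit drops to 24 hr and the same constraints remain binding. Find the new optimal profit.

327

Check each constraint at x*: production 28/28 (tight); design 69/69 (tight).
From A_Bᵀ y = c: 2·y_production + 3·y_design = 19; 2·y_production + 6·y_design = 28.
→ y_production = 5 and y_design = 3.
Δz = y_production·Δb = 5 × (-4) = -20, so new z* = 347 − 20 = 327.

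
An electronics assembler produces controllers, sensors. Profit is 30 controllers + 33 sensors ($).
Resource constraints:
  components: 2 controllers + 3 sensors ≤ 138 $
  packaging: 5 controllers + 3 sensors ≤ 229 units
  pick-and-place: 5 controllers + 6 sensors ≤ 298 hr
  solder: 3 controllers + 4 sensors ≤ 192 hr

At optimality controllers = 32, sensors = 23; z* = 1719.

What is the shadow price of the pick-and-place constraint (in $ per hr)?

Binding: packaging and pick-and-place. Non-binding: components (5 unused), solder (4 unused).
Since components, solder are not tight, their duals are 0.
From A_Bᵀ y = c: 5·y_packaging + 5·y_pick-and-place = 30; 3·y_packaging + 6·y_pick-and-place = 33.
→ y_packaging = 1 and y_pick-and-place = 5.
Shadow price of pick-and-place = 5.

5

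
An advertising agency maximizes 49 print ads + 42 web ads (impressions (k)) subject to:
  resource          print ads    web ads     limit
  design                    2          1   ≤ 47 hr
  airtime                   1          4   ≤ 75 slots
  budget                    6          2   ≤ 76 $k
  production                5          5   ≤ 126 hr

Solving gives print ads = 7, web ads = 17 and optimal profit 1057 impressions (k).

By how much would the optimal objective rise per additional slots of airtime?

At the optimum: design uses 31 of 47 (slack = 16); airtime uses 75 of 75 (binding); budget uses 76 of 76 (binding); production uses 120 of 126 (slack = 6).
Slack constraints have shadow price 0 (complementary slackness).
Dual feasibility on the basic columns requires 1·y_airtime + 6·y_budget = 49, 4·y_airtime + 2·y_budget = 42.
Solving: y_airtime = 7, y_budget = 7.
Shadow price of airtime = 7.

7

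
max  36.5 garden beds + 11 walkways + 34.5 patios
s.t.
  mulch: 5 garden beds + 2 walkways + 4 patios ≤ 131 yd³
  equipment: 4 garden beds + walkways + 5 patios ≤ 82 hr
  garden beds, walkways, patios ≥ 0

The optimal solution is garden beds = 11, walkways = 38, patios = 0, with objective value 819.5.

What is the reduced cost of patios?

-5.5

Both mulch and equipment are binding at x*.
The binding rows give the dual system: 5·y_mulch + 4·y_equipment = 36.5 and 2·y_mulch + 1·y_equipment = 11.
→ y_mulch = 2.5 and y_equipment = 6.
Reduced cost of patios: c₃ − yᵀa₃ = 34.5 − (2.5·4 + 6·5) = 34.5 − 40 = -5.5.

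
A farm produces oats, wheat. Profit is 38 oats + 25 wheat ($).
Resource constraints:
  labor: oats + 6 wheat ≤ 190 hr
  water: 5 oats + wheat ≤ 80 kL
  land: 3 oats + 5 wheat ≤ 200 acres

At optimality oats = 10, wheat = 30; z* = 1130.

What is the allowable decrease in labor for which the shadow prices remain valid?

Binding constraints: labor, water. The basis is B = [[1,6],[5,1]] with det -29.
Per unit decrease in labor, x* moves by d = (0.0345, -0.1724).
The basis stays optimal until wheat reaches 0; allowable decrease = 174 hr.

174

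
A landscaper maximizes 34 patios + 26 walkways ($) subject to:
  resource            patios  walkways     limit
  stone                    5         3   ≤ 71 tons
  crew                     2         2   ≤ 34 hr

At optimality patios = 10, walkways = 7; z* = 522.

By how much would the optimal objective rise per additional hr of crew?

At the optimum: stone uses 71 of 71 (binding); crew uses 34 of 34 (binding).
From A_Bᵀ y = c: 5·y_stone + 2·y_crew = 34; 3·y_stone + 2·y_crew = 26.
→ y_stone = 4 and y_crew = 7.
Shadow price of crew = 7.

7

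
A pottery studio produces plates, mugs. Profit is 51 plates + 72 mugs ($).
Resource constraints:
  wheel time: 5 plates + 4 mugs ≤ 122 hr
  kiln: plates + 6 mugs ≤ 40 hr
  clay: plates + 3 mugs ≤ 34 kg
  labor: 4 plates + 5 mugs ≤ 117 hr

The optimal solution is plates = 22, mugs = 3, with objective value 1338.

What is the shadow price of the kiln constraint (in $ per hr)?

Binding: wheel time and kiln. Non-binding: clay (3 unused), labor (14 unused).
Slack constraints have shadow price 0 (complementary slackness).
From A_Bᵀ y = c: 5·y_wheel time + 1·y_kiln = 51; 4·y_wheel time + 6·y_kiln = 72.
→ y_wheel time = 9 and y_kiln = 6.
Shadow price of kiln = 6.

6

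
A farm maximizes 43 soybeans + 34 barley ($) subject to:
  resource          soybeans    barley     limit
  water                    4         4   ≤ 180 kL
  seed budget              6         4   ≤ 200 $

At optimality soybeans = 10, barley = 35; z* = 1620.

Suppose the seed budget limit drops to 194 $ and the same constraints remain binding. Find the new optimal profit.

1593

Check each constraint at x*: water 180/180 (tight); seed budget 200/200 (tight).
From A_Bᵀ y = c: 4·y_water + 6·y_seed budget = 43; 4·y_water + 4·y_seed budget = 34.
This yields shadow prices y_water = 4, y_seed budget = 4.5.
Δz = y_seed budget·Δb = 4.5 × (-6) = -27, so new z* = 1620 − 27 = 1593.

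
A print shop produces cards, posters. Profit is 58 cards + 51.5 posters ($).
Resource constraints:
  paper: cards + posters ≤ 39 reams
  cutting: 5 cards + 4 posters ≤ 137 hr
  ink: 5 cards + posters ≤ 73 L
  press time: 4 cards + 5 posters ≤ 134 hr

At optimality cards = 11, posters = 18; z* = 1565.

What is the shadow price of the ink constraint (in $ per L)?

4

At the optimum: paper uses 29 of 39 (slack = 10); cutting uses 127 of 137 (slack = 10); ink uses 73 of 73 (binding); press time uses 134 of 134 (binding).
By complementary slackness, y = 0 for the non-binding constraints.
From A_Bᵀ y = c: 5·y_ink + 4·y_press time = 58; 1·y_ink + 5·y_press time = 51.5.
Solving: y_ink = 4, y_press time = 9.5.
Shadow price of ink = 4.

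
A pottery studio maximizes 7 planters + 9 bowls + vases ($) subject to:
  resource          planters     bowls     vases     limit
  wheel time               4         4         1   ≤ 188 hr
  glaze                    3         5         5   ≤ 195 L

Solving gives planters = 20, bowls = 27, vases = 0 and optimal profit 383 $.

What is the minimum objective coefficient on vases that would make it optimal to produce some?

6

Check each constraint at x*: wheel time 188/188 (tight); glaze 195/195 (tight).
Dual feasibility on the basic columns requires 4·y_wheel time + 3·y_glaze = 7, 4·y_wheel time + 5·y_glaze = 9.
This yields shadow prices y_wheel time = 1, y_glaze = 1.
vases enters the basis when its profit ≥ yᵀa₃ = 1·1 + 1·5 = 6.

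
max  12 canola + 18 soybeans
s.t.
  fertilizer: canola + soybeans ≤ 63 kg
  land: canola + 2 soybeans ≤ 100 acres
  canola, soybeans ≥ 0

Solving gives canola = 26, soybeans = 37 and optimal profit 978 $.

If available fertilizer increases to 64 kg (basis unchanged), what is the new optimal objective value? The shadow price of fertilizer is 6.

Δb = 1, so new z* = 978 + (6)·(1) = 978 + 6 = 984.

984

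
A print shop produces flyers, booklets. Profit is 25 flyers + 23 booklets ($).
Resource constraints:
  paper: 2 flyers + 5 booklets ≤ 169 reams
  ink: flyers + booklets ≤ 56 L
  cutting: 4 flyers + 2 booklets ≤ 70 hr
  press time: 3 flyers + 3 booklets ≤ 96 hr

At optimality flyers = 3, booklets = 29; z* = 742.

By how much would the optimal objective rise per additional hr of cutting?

1

Binding: cutting and press time. Non-binding: paper (18 unused), ink (24 unused).
Since paper, ink are not tight, their duals are 0.
From A_Bᵀ y = c: 4·y_cutting + 3·y_press time = 25; 2·y_cutting + 3·y_press time = 23.
→ y_cutting = 1 and y_press time = 7.
Shadow price of cutting = 1.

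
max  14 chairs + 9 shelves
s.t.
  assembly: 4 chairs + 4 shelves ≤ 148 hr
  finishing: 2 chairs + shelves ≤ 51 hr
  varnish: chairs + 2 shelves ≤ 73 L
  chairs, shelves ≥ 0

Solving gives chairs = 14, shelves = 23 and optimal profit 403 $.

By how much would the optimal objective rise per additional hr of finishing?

At the optimum: assembly uses 148 of 148 (binding); finishing uses 51 of 51 (binding); varnish uses 60 of 73 (slack = 13).
Slack constraints have shadow price 0 (complementary slackness).
The binding rows give the dual system: 4·y_assembly + 2·y_finishing = 14 and 4·y_assembly + 1·y_finishing = 9.
Solving: y_assembly = 1, y_finishing = 5.
Shadow price of finishing = 5.

5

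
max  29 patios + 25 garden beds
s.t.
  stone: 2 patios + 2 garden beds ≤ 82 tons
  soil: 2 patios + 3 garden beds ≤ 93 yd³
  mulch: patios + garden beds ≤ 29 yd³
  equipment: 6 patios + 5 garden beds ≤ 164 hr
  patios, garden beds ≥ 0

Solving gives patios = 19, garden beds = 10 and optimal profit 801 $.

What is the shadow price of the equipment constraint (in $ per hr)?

4

Check each constraint at x*: stone 58/82 (slack 24); soil 68/93 (slack 25); mulch 29/29 (tight); equipment 164/164 (tight).
Since stone, soil are not tight, their duals are 0.
From A_Bᵀ y = c: 1·y_mulch + 6·y_equipment = 29; 1·y_mulch + 5·y_equipment = 25.
Solving: y_mulch = 5, y_equipment = 4.
Shadow price of equipment = 4.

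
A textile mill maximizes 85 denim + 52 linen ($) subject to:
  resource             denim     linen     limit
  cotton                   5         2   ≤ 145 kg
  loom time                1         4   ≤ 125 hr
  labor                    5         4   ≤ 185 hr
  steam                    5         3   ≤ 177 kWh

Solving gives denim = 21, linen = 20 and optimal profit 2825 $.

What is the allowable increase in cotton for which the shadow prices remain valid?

24

Binding constraints: cotton, labor. The basis is B = [[5,2],[5,4]] with det 10.
Per unit increase in cotton, x* moves by d = (0.4, -0.5).
The basis stays optimal until steam becomes binding; allowable increase = 24 kg.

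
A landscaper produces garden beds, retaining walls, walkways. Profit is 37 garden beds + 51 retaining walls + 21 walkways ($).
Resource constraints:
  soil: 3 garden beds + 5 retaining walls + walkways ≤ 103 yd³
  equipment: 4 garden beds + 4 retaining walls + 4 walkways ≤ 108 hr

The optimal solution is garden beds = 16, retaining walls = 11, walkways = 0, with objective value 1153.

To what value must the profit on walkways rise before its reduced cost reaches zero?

At the optimum: soil uses 103 of 103 (binding); equipment uses 108 of 108 (binding).
From A_Bᵀ y = c: 3·y_soil + 4·y_equipment = 37; 5·y_soil + 4·y_equipment = 51.
This yields shadow prices y_soil = 7, y_equipment = 4.
walkways enters the basis when its profit ≥ yᵀa₃ = 7·1 + 4·4 = 23.

23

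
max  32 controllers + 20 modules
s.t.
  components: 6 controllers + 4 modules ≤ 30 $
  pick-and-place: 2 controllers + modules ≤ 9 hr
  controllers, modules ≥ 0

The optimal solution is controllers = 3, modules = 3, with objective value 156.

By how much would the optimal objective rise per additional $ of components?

At the optimum: components uses 30 of 30 (binding); pick-and-place uses 9 of 9 (binding).
The binding rows give the dual system: 6·y_components + 2·y_pick-and-place = 32 and 4·y_components + 1·y_pick-and-place = 20.
This yields shadow prices y_components = 4, y_pick-and-place = 4.
Shadow price of components = 4.

4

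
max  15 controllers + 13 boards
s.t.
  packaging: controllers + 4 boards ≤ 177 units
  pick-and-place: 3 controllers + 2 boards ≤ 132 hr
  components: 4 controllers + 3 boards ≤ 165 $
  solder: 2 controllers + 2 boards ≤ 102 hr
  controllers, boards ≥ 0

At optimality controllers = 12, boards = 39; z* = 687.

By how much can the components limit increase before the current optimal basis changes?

18

Binding constraints: components, solder. The basis is B = [[4,3],[2,2]] with det 2.
Per unit increase in components, x* moves by d = (1, -1).
The basis stays optimal until pick-and-place becomes binding; allowable increase = 18 $.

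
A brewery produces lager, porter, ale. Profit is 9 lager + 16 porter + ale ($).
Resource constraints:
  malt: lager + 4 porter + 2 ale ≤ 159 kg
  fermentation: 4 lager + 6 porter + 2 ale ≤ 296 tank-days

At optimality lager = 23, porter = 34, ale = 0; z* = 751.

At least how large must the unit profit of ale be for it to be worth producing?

6

Both malt and fermentation are binding at x*.
From A_Bᵀ y = c: 1·y_malt + 4·y_fermentation = 9; 4·y_malt + 6·y_fermentation = 16.
This yields shadow prices y_malt = 1, y_fermentation = 2.
ale enters the basis when its profit ≥ yᵀa₃ = 1·2 + 2·2 = 6.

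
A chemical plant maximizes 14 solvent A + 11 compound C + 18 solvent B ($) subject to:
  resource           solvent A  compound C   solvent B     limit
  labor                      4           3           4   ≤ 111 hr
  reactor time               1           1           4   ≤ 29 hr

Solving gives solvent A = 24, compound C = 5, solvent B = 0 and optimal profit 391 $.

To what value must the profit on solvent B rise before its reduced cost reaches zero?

20

Check each constraint at x*: labor 111/111 (tight); reactor time 29/29 (tight).
Dual feasibility on the basic columns requires 4·y_labor + 1·y_reactor time = 14, 3·y_labor + 1·y_reactor time = 11.
→ y_labor = 3 and y_reactor time = 2.
solvent B enters the basis when its profit ≥ yᵀa₃ = 3·4 + 2·4 = 20.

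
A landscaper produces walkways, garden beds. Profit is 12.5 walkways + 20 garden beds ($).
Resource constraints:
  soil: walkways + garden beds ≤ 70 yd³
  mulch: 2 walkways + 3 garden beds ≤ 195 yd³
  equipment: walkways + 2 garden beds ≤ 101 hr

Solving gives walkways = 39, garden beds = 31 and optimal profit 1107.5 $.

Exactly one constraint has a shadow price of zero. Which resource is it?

mulch

soil: 70/70 (binding)
mulch: 171/195 (slack 24)
equipment: 101/101 (binding)
By complementary slackness, a constraint with positive slack has shadow price 0 → mulch.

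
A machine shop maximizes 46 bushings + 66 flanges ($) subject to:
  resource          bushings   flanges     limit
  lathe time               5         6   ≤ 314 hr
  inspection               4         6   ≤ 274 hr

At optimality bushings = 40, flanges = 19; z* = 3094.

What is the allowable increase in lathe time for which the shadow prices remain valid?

28.5

Binding constraints: lathe time, inspection. The basis is B = [[5,6],[4,6]] with det 6.
Per unit increase in lathe time, x* moves by d = (1, -0.6667).
The basis stays optimal until flanges reaches 0; allowable increase = 28.5 hr.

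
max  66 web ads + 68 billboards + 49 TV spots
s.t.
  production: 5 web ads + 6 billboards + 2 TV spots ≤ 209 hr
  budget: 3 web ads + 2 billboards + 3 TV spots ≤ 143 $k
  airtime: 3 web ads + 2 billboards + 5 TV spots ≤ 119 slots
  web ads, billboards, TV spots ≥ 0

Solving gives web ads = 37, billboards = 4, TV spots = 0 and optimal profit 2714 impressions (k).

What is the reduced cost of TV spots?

At the optimum: production uses 209 of 209 (binding); budget uses 119 of 143 (slack = 24); airtime uses 119 of 119 (binding).
Slack constraints have shadow price 0 (complementary slackness).
From A_Bᵀ y = c: 5·y_production + 3·y_airtime = 66; 6·y_production + 2·y_airtime = 68.
This yields shadow prices y_production = 9, y_airtime = 7.
Reduced cost of TV spots: c₃ − yᵀa₃ = 49 − (9·2 + 7·5) = 49 − 53 = -4.

-4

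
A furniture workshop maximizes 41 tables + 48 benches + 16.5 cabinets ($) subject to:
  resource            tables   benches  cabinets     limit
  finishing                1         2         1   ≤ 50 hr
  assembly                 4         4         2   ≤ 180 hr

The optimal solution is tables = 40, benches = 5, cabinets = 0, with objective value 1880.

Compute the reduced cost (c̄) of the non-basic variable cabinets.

-7.5

At the optimum: finishing uses 50 of 50 (binding); assembly uses 180 of 180 (binding).
Dual feasibility on the basic columns requires 1·y_finishing + 4·y_assembly = 41, 2·y_finishing + 4·y_assembly = 48.
→ y_finishing = 7 and y_assembly = 8.5.
Reduced cost of cabinets: c₃ − yᵀa₃ = 16.5 − (7·1 + 8.5·2) = 16.5 − 24 = -7.5.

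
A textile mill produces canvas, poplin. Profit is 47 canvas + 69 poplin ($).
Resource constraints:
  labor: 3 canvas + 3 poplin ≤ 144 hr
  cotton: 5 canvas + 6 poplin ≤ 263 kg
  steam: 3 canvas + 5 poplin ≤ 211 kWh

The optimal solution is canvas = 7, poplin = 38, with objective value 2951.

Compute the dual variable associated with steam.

9

Check each constraint at x*: labor 135/144 (slack 9); cotton 263/263 (tight); steam 211/211 (tight).
Slack constraints have shadow price 0 (complementary slackness).
From A_Bᵀ y = c: 5·y_cotton + 3·y_steam = 47; 6·y_cotton + 5·y_steam = 69.
Solving: y_cotton = 4, y_steam = 9.
Shadow price of steam = 9.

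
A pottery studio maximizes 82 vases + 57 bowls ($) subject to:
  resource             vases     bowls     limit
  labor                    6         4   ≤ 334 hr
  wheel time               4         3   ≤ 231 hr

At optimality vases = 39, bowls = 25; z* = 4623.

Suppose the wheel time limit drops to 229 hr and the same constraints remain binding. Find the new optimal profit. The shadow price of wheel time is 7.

Δb = -2, so new z* = 4623 + (7)·(-2) = 4623 − 14 = 4609.

4609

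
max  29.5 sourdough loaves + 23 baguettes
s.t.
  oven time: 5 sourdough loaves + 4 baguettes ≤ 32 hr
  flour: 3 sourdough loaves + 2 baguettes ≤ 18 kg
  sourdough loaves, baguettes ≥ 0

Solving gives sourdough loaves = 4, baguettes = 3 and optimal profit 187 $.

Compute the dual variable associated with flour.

Check each constraint at x*: oven time 32/32 (tight); flour 18/18 (tight).
The binding rows give the dual system: 5·y_oven time + 3·y_flour = 29.5 and 4·y_oven time + 2·y_flour = 23.
Solving: y_oven time = 5, y_flour = 1.5.
Shadow price of flour = 1.5.

1.5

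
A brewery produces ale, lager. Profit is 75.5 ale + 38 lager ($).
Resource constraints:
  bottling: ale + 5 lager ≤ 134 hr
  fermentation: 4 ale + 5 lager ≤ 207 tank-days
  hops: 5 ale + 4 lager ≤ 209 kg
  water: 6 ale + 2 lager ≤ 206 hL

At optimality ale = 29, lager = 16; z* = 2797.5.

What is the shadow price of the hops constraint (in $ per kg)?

5.5

At the optimum: bottling uses 109 of 134 (slack = 25); fermentation uses 196 of 207 (slack = 11); hops uses 209 of 209 (binding); water uses 206 of 206 (binding).
Since bottling, fermentation are not tight, their duals are 0.
From A_Bᵀ y = c: 5·y_hops + 6·y_water = 75.5; 4·y_hops + 2·y_water = 38.
Solving: y_hops = 5.5, y_water = 8.
Shadow price of hops = 5.5.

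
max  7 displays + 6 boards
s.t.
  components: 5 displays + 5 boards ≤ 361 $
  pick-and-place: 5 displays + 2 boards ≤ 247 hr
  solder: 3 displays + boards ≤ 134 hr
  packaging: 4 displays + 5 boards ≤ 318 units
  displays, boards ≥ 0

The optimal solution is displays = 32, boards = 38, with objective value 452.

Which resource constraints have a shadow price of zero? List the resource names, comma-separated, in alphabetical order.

components: 350/361 (slack 11)
pick-and-place: 236/247 (slack 11)
solder: 134/134 (binding)
packaging: 318/318 (binding)
By complementary slackness, a constraint with positive slack has shadow price 0 → components, pick-and-place.

components, pick-and-place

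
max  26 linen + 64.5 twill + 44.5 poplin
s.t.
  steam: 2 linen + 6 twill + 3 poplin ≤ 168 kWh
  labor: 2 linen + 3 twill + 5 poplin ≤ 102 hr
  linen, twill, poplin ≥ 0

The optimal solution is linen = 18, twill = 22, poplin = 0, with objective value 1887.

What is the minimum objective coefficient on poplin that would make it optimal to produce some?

Check each constraint at x*: steam 168/168 (tight); labor 102/102 (tight).
The binding rows give the dual system: 2·y_steam + 2·y_labor = 26 and 6·y_steam + 3·y_labor = 64.5.
→ y_steam = 8.5 and y_labor = 4.5.
poplin enters the basis when its profit ≥ yᵀa₃ = 8.5·3 + 4.5·5 = 48.

48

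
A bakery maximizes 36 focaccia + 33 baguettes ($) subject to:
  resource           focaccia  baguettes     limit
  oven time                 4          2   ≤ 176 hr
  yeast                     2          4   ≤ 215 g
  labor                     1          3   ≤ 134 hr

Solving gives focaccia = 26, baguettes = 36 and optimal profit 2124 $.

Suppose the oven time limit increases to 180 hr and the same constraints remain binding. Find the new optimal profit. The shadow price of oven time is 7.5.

2154

Δb = 4, so new z* = 2124 + (7.5)·(4) = 2124 + 30 = 2154.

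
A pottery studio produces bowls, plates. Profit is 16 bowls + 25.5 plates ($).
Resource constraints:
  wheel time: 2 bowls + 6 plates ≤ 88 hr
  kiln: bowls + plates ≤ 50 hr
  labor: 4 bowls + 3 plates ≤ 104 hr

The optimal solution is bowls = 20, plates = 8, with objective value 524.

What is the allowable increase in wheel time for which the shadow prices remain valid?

120

Binding constraints: wheel time, labor. The basis is B = [[2,6],[4,3]] with det -18.
Per unit increase in wheel time, x* moves by d = (-0.1667, 0.2222).
The basis stays optimal until bowls reaches 0; allowable increase = 120 hr.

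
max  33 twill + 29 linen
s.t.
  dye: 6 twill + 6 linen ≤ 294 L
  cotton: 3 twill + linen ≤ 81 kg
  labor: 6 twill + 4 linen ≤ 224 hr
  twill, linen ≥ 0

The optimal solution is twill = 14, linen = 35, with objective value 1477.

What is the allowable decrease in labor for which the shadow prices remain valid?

Binding constraints: dye, labor. The basis is B = [[6,6],[6,4]] with det -12.
Per unit decrease in labor, x* moves by d = (-0.5, 0.5).
The basis stays optimal until twill reaches 0; allowable decrease = 28 hr.

28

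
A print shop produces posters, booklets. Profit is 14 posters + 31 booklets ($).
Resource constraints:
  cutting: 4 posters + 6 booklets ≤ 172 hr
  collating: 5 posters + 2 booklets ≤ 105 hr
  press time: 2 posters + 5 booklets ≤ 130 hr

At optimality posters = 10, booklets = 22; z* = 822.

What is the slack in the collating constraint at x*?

collating used = 5·10 + 2·22 = 94; slack = 105 − 94 = 11.

11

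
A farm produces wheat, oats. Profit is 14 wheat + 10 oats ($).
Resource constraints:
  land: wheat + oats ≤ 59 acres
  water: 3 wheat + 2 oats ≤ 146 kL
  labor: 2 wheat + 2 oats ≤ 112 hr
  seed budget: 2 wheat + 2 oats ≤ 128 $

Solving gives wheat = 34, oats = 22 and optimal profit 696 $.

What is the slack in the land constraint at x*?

3

land used = 1·34 + 1·22 = 56; slack = 59 − 56 = 3.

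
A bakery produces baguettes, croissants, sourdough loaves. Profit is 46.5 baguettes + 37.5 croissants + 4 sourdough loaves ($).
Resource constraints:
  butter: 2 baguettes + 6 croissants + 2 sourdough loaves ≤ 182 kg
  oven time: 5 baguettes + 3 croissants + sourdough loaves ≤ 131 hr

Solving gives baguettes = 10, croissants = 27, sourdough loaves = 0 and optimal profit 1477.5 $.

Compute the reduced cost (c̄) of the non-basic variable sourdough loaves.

-8.5

Both butter and oven time are binding at x*.
From A_Bᵀ y = c: 2·y_butter + 5·y_oven time = 46.5; 6·y_butter + 3·y_oven time = 37.5.
Solving: y_butter = 2, y_oven time = 8.5.
Reduced cost of sourdough loaves: c₃ − yᵀa₃ = 4 − (2·2 + 8.5·1) = 4 − 12.5 = -8.5.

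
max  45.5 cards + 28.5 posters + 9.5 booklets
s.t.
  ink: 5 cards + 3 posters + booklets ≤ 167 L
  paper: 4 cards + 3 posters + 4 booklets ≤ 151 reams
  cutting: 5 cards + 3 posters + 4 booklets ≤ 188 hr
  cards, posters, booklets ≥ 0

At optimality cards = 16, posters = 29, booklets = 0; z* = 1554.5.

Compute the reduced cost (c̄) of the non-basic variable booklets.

Binding: ink and paper. Non-binding: cutting (21 unused).
By complementary slackness, y = 0 for the non-binding constraint.
From A_Bᵀ y = c: 5·y_ink + 4·y_paper = 45.5; 3·y_ink + 3·y_paper = 28.5.
This yields shadow prices y_ink = 7.5, y_paper = 2.
Reduced cost of booklets: c₃ − yᵀa₃ = 9.5 − (7.5·1 + 2·4) = 9.5 − 15.5 = -6.

-6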